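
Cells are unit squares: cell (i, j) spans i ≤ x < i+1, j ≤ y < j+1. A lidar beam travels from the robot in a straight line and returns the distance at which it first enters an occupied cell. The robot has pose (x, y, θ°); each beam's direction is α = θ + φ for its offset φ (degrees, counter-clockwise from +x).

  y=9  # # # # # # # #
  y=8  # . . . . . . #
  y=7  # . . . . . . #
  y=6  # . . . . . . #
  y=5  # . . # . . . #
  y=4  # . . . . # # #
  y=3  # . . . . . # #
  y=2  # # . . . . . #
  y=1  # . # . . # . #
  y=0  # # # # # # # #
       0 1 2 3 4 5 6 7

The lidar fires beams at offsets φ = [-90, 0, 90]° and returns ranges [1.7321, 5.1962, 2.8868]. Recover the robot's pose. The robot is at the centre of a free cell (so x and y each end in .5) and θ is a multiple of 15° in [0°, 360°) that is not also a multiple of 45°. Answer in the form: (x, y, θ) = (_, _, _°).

(x, y, θ) = (5.5, 7.5, 210°)

Candidates: 41 free-cell centres × 16 headings = 656 poses. Raycast each; keep the one whose scan matches to 4 dp.
  (4.5, 4.5, 255°): beam 1 = 3.6235 ≠ 1.7321 ✗
  (6.5, 7.5, 345°): beam 1 = 2.5882 ≠ 1.7321 ✗
  (3.5, 1.5, 345°): beam 1 = 0.5176 ≠ 1.7321 ✗
  (3.5, 3.5, 330°): beam 2 = 4.0415 ≠ 5.1962 ✗
  …
  (5.5, 7.5, 210°): r_1=1.7321, r_2=5.1962, r_3=2.8868 — all match ✓
Unique over the lattice → pose = (5.5, 7.5, 210°).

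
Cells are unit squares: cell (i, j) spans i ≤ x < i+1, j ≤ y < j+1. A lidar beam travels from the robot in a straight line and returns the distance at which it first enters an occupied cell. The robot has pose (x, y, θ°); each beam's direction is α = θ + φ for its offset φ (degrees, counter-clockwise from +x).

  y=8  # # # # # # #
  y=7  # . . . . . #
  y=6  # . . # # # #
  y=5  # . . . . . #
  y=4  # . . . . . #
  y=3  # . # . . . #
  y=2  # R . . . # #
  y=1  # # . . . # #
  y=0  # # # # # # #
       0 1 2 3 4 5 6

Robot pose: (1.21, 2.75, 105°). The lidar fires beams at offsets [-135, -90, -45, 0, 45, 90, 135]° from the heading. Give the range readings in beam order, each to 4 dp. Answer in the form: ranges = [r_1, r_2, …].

beam 1: φ=-135°, α=330°
  cosα=0.8660 sinα=-0.5000 | (1,2) | tMaxX 0.9122 tMaxY 1.5000 | tΔX 1.1547 tΔY 2.0000
    t=0.9122 [x] (2,2)
    t=1.5000 [y] (2,1)
    t=2.0669 [x] (3,1)
    t=3.2216 [x] (4,1)
    t=3.5000 [y] (4,0) — stop
  → r_1 = 3.5000
beam 2: φ=-90°, α=15°
  cosα=0.9659 sinα=0.2588 | (1,2) | tMaxX 0.8179 tMaxY 0.9659 | tΔX 1.0353 tΔY 3.8637
    t=0.8179 [x] (2,2)
    t=0.9659 [y] (2,3) — stop
  → r_2 = 0.9659
beam 3: φ=-45°, α=60°
  cosα=0.5000 sinα=0.8660 | (1,2) | tMaxX 1.5800 tMaxY 0.2887 | tΔX 2.0000 tΔY 1.1547
    t=0.2887 [y] (1,3)
    t=1.4434 [y] (1,4)
    t=1.5800 [x] (2,4)
    t=2.5981 [y] (2,5)
    t=3.5800 [x] (3,5)
    t=3.7528 [y] (3,6) — stop
  → r_3 = 3.7528
beam 4: φ=0°, α=105°
  cosα=-0.2588 sinα=0.9659 | (1,2) | tMaxX 0.8114 tMaxY 0.2588 | tΔX 3.8637 tΔY 1.0353
    t=0.2588 [y] (1,3)
    t=0.8114 [x] (0,3) — stop
  → r_4 = 0.8114
beam 5: φ=45°, α=150°
  cosα=-0.8660 sinα=0.5000 | (1,2) | tMaxX 0.2425 tMaxY 0.5000 | tΔX 1.1547 tΔY 2.0000
    t=0.2425 [x] (0,2) — stop
  → r_5 = 0.2425
beam 6: φ=90°, α=195°
  cosα=-0.9659 sinα=-0.2588 | (1,2) | tMaxX 0.2174 tMaxY 2.8978 | tΔX 1.0353 tΔY 3.8637
    t=0.2174 [x] (0,2) — stop
  → r_6 = 0.2174
beam 7: φ=135°, α=240°
  cosα=-0.5000 sinα=-0.8660 | (1,2) | tMaxX 0.4200 tMaxY 0.8660 | tΔX 2.0000 tΔY 1.1547
    t=0.4200 [x] (0,2) — stop
  → r_7 = 0.4200

ranges = [3.5000, 0.9659, 3.7528, 0.8114, 0.2425, 0.2174, 0.4200]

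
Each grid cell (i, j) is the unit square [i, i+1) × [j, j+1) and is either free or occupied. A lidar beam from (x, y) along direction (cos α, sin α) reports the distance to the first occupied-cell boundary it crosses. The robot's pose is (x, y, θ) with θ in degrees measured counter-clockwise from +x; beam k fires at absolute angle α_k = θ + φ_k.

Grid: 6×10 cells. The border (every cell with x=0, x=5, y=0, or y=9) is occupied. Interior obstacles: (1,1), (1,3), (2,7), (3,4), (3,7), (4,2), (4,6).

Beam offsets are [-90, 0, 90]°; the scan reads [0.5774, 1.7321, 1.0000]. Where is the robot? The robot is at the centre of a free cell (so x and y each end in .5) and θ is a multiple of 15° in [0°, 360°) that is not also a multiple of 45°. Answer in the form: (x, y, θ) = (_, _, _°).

(x, y, θ) = (3.5, 5.5, 330°)

Candidates: 25 free-cell centres × 16 headings = 400 poses. Raycast each; keep the one whose scan matches to 4 dp.
  (2.5, 2.5, 345°): beam 1 = 1.5529 ≠ 0.5774 ✗
  (2.5, 1.5, 255°): beam 1 = 0.5176 ≠ 0.5774 ✗
  (2.5, 1.5, 15°): beam 1 = 0.5176 ≠ 0.5774 ✗
  (3.5, 6.5, 330°): beam 1 = 3.0000 ≠ 0.5774 ✗
  (3.5, 1.5, 195°): beam 1 = 5.6940 ≠ 0.5774 ✗
  …
  (3.5, 5.5, 330°): r_1=0.5774, r_2=1.7321, r_3=1.0000 — all match ✓
Unique over the lattice → pose = (3.5, 5.5, 330°).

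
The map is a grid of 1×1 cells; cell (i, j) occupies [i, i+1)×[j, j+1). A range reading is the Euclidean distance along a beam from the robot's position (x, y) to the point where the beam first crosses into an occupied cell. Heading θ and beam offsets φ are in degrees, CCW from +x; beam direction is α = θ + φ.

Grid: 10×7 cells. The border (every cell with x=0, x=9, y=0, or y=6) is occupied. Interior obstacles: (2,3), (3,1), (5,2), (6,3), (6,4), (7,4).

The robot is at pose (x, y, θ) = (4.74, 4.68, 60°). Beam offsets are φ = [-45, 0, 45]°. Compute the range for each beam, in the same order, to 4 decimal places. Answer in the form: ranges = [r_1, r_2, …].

beam 1: φ=-45°, α=15°
  d=(0.9659,0.2588)  start (4,4)  tX=0.2692 tY=1.2364  stride 1/|dx|=1.0353 1/|dy|=3.8637
    cross x-line → (5,4), t=0.2692
    cross y-line → (5,5), t=1.2364
    cross x-line → (6,5), t=1.3044
    cross x-line → (7,5), t=2.3397
    cross x-line → (8,5), t=3.3750
    cross x-line → (9,5), t=4.4103 (wall)
  → r_1 = 4.4103
beam 2: φ=0°, α=60°
  d=(0.5000,0.8660)  start (4,4)  tX=0.5200 tY=0.3695  stride 1/|dx|=2.0000 1/|dy|=1.1547
    cross y-line → (4,5), t=0.3695
    cross x-line → (5,5), t=0.5200
    cross y-line → (5,6), t=1.5242 (wall)
  → r_2 = 1.5242
beam 3: φ=45°, α=105°
  d=(-0.2588,0.9659)  start (4,4)  tX=2.8591 tY=0.3313  stride 1/|dx|=3.8637 1/|dy|=1.0353
    cross y-line → (4,5), t=0.3313
    cross y-line → (4,6), t=1.3666 (wall)
  → r_3 = 1.3666

ranges = [4.4103, 1.5242, 1.3666]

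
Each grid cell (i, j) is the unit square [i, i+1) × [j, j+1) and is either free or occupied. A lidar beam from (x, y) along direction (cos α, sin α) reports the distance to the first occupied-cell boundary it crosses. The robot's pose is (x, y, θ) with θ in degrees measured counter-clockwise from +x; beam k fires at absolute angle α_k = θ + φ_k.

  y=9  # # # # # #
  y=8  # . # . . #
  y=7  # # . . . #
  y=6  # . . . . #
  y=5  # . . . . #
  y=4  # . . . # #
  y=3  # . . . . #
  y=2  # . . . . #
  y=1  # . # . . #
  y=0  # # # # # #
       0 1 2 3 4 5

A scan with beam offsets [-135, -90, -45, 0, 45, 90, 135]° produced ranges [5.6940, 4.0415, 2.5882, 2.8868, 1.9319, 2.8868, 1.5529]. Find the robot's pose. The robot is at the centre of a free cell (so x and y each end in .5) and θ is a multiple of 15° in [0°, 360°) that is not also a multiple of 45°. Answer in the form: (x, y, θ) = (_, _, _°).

(x, y, θ) = (3.5, 3.5, 210°)

Candidates: 28 free-cell centres × 16 headings = 448 poses. Raycast each; keep the one whose scan matches to 4 dp.
  (3.5, 8.5, 300°): beam 1 = 0.5176 ≠ 5.6940 ✗
  (4.5, 3.5, 60°): beam 1 = 1.9319 ≠ 5.6940 ✗
  (3.5, 1.5, 210°): beam 1 = 2.5882 ≠ 5.6940 ✗
  …
  (3.5, 3.5, 210°): r_1=5.6940, r_2=4.0415, r_3=2.5882, r_4=2.8868, r_5=1.9319, r_6=2.8868, r_7=1.5529 — all match ✓
No second candidate reproduces the full scan.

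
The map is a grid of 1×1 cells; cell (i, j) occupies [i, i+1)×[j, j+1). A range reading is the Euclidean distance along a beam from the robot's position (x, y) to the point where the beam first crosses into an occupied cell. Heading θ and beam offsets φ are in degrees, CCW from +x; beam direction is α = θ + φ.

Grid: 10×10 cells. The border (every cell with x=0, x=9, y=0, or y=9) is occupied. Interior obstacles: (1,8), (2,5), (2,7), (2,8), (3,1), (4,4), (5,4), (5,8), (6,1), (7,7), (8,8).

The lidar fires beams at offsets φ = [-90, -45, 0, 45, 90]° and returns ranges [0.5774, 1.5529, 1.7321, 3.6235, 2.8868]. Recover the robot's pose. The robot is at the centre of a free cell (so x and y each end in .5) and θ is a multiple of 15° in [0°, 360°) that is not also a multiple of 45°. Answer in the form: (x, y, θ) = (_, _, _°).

(x, y, θ) = (2.5, 4.5, 210°)

The pose lattice has 53·16 = 848 candidates. Test each by forward raycasting.
  (7.5, 5.5, 30°): beam 1 = 3.0000 ≠ 0.5774 ✗
  (8.5, 2.5, 285°): beam 1 = 1.9319 ≠ 0.5774 ✗
  (1.5, 4.5, 210°): beam 1 = 1.0000 ≠ 0.5774 ✗
  …
  (2.5, 4.5, 210°): r_1=0.5774, r_2=1.5529, r_3=1.7321, r_4=3.6235, r_5=2.8868 — all match ✓
No second candidate reproduces the full scan.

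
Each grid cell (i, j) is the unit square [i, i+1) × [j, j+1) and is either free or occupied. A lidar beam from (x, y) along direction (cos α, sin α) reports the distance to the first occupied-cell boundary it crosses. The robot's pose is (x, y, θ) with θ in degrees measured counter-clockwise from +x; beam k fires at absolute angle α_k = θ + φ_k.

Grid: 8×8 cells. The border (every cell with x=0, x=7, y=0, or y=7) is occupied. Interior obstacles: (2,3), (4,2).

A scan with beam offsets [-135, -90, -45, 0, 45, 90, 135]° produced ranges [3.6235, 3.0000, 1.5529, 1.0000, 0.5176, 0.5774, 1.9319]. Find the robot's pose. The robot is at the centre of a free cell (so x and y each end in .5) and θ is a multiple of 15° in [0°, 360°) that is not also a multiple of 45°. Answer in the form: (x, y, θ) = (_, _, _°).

(x, y, θ) = (5.5, 6.5, 30°)

Enumerate (i+0.5, j+0.5, θ) over the 34 free cells and 16 admissible headings. For each, cast all 7 beams and compare to the given ranges.
  (4.5, 6.5, 285°): beam 1 = 1.0000 ≠ 3.6235 ✗
  (1.5, 3.5, 15°): beam 1 = 1.0000 ≠ 3.6235 ✗
  (6.5, 4.5, 75°): beam 1 = 1.0000 ≠ 3.6235 ✗
  (5.5, 5.5, 105°): beam 1 = 1.7321 ≠ 3.6235 ✗
  …
  (5.5, 6.5, 30°): r_1=3.6235, r_2=3.0000, r_3=1.5529, r_4=1.0000, r_5=0.5176, r_6=0.5774, r_7=1.9319 — all match ✓
No second candidate reproduces the full scan.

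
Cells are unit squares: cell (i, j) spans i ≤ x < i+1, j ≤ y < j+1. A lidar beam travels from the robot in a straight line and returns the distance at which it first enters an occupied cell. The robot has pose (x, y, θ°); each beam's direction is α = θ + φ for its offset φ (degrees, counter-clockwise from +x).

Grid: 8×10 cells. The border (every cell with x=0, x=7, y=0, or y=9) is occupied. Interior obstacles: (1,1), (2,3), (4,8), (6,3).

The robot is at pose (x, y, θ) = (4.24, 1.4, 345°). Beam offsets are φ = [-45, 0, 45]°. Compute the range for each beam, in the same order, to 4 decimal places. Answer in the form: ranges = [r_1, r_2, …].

beam 1: φ=-45°, α=300°
  cosα=0.5000 sinα=-0.8660 | (4,1) | tMaxX 1.5200 tMaxY 0.4619 | tΔX 2.0000 tΔY 1.1547
    t=0.4619 [y] (4,0) — stop
  → r_1 = 0.4619
beam 2: φ=0°, α=345°
  cosα=0.9659 sinα=-0.2588 | (4,1) | tMaxX 0.7868 tMaxY 1.5455 | tΔX 1.0353 tΔY 3.8637
    t=0.7868 [x] (5,1)
    t=1.5455 [y] (5,0) — stop
  → r_2 = 1.5455
beam 3: φ=45°, α=30°
  cosα=0.8660 sinα=0.5000 | (4,1) | tMaxX 0.8776 tMaxY 1.2000 | tΔX 1.1547 tΔY 2.0000
    t=0.8776 [x] (5,1)
    t=1.2000 [y] (5,2)
    t=2.0323 [x] (6,2)
    t=3.1870 [x] (7,2) — stop
  → r_3 = 3.1870

ranges = [0.4619, 1.5455, 3.1870]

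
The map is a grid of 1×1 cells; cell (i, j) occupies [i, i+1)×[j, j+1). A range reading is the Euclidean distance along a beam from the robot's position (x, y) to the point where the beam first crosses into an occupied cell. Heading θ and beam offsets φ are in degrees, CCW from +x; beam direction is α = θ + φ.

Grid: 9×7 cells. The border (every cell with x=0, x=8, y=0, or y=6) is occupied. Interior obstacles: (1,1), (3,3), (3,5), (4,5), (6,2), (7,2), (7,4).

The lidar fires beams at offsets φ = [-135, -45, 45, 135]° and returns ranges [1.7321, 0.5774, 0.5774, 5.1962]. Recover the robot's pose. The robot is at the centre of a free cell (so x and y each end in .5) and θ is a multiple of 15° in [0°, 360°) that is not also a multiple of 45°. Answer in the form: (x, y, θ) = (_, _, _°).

(x, y, θ) = (5.5, 5.5, 105°)

Enumerate (i+0.5, j+0.5, θ) over the 28 free cells and 16 admissible headings. For each, cast all 4 beams and compare to the given ranges.
  (4.5, 2.5, 60°): beam 1 = 1.5529 ≠ 1.7321 ✗
  (6.5, 3.5, 75°): beam 1 = 0.5774 ≠ 1.7321 ✗
  (5.5, 1.5, 75°): beam 1 = 0.5774 ≠ 1.7321 ✗
  (6.5, 4.5, 75°): beam 3 = 1.7321 ≠ 0.5774 ✗
  …
  (5.5, 5.5, 105°): r_1=1.7321, r_2=0.5774, r_3=0.5774, r_4=5.1962 — all match ✓
Unique over the lattice → pose = (5.5, 5.5, 105°).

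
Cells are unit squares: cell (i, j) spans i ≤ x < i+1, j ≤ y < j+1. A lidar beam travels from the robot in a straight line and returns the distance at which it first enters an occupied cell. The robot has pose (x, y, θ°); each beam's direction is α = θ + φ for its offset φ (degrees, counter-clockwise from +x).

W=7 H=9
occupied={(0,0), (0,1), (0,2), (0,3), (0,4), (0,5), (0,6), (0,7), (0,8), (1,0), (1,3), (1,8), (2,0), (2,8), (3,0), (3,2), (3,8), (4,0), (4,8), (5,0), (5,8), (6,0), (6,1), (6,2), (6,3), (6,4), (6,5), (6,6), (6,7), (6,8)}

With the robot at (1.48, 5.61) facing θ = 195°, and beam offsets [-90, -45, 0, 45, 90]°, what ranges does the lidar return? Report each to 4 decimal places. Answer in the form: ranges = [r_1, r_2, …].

beam 1: φ=-90°, α=105°
  cosα=-0.2588 sinα=0.9659 | (1,5) | tMaxX 1.8546 tMaxY 0.4038 | tΔX 3.8637 tΔY 1.0353
    t=0.4038 [y] (1,6)
    t=1.4390 [y] (1,7)
    t=1.8546 [x] (0,7) — stop
  → r_1 = 1.8546
beam 2: φ=-45°, α=150°
  cosα=-0.8660 sinα=0.5000 | (1,5) | tMaxX 0.5543 tMaxY 0.7800 | tΔX 1.1547 tΔY 2.0000
    t=0.5543 [x] (0,5) — stop
  → r_2 = 0.5543
beam 3: φ=0°, α=195°
  cosα=-0.9659 sinα=-0.2588 | (1,5) | tMaxX 0.4969 tMaxY 2.3569 | tΔX 1.0353 tΔY 3.8637
    t=0.4969 [x] (0,5) — stop
  → r_3 = 0.4969
beam 4: φ=45°, α=240°
  cosα=-0.5000 sinα=-0.8660 | (1,5) | tMaxX 0.9600 tMaxY 0.7044 | tΔX 2.0000 tΔY 1.1547
    t=0.7044 [y] (1,4)
    t=0.9600 [x] (0,4) — stop
  → r_4 = 0.9600
beam 5: φ=90°, α=285°
  cosα=0.2588 sinα=-0.9659 | (1,5) | tMaxX 2.0091 tMaxY 0.6315 | tΔX 3.8637 tΔY 1.0353
    t=0.6315 [y] (1,4)
    t=1.6668 [y] (1,3) — stop
  → r_5 = 1.6668

ranges = [1.8546, 0.5543, 0.4969, 0.9600, 1.6668]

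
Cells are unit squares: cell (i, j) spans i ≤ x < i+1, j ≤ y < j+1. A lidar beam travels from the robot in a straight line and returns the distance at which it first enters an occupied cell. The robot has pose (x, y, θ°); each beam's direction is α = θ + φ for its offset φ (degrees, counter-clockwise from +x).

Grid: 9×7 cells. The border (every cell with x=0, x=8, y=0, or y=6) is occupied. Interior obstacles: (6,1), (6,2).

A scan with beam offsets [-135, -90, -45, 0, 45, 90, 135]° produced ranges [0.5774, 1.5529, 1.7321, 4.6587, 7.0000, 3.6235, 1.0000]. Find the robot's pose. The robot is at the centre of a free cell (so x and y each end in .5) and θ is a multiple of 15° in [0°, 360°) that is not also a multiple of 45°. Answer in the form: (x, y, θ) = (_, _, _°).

The pose lattice has 33·16 = 528 candidates. Test each by forward raycasting.
  (2.5, 5.5, 330°): beam 1 = 1.5529 ≠ 0.5774 ✗
  (1.5, 5.5, 330°): beam 1 = 0.5176 ≠ 0.5774 ✗
  (4.5, 1.5, 240°): beam 1 = 4.6587 ≠ 0.5774 ✗
  (1.5, 5.5, 195°): beam 2 = 0.5176 ≠ 1.5529 ✗
  (3.5, 4.5, 75°): beam 1 = 4.0415 ≠ 0.5774 ✗
  …
  (1.5, 2.5, 345°): r_1=0.5774, r_2=1.5529, r_3=1.7321, r_4=4.6587, r_5=7.0000, r_6=3.6235, r_7=1.0000 — all match ✓
Unique over the lattice → pose = (1.5, 2.5, 345°).

(x, y, θ) = (1.5, 2.5, 345°)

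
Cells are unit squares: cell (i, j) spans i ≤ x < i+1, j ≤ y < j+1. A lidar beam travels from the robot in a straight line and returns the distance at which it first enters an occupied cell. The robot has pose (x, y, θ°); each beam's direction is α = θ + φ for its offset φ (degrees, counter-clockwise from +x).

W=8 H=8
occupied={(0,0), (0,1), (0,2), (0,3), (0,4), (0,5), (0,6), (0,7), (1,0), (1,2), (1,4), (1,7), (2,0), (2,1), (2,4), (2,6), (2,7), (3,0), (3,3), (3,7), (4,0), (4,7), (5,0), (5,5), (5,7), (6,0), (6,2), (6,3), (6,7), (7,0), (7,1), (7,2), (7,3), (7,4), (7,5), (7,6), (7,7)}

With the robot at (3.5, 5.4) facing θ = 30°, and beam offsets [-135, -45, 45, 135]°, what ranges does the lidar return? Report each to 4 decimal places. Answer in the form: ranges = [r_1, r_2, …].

beam 1: φ=-135°, α=255°
  direction (-0.2588, -0.9659); cell (3,5); t to first gridline: x 1.9319, y 0.4141 (then +3.8637 / +1.0353)
    (3,4) via y @ 0.4141
    (3,3) via y @ 1.4494  # hit
  → r_1 = 1.4494
beam 2: φ=-45°, α=345°
  direction (0.9659, -0.2588); cell (3,5); t to first gridline: x 0.5176, y 1.5455 (then +1.0353 / +3.8637)
    (4,5) via x @ 0.5176
    (4,4) via y @ 1.5455
    (5,4) via x @ 1.5529
    (6,4) via x @ 2.5882
    (7,4) via x @ 3.6235  # hit
  → r_2 = 3.6235
beam 3: φ=45°, α=75°
  direction (0.2588, 0.9659); cell (3,5); t to first gridline: x 1.9319, y 0.6212 (then +3.8637 / +1.0353)
    (3,6) via y @ 0.6212
    (3,7) via y @ 1.6564  # hit
  → r_3 = 1.6564
beam 4: φ=135°, α=165°
  direction (-0.9659, 0.2588); cell (3,5); t to first gridline: x 0.5176, y 2.3182 (then +1.0353 / +3.8637)
    (2,5) via x @ 0.5176
    (1,5) via x @ 1.5529
    (1,6) via y @ 2.3182
    (0,6) via x @ 2.5882  # hit
  → r_4 = 2.5882

ranges = [1.4494, 3.6235, 1.6564, 2.5882]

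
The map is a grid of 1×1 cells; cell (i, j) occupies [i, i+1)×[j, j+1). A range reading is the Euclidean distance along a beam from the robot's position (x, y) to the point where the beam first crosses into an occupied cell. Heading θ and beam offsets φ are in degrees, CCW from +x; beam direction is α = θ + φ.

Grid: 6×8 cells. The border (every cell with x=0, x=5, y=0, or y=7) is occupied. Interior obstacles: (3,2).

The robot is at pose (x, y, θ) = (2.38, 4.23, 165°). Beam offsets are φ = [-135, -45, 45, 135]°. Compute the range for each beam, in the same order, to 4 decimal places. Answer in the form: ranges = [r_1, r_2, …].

ranges = [3.0253, 2.7600, 1.5935, 1.4203]

beam 1: φ=-135°, α=30°
  dir = (cos 30°, sin 30°) = (0.8660, 0.5000); from cell (2,4)
  next x-line at t=0.7159, next y-line at t=1.5400; Δt_x=1.1547, Δt_y=2.0000
    x: enter (3,4) at t=0.7159
    y: enter (3,5) at t=1.5400
    x: enter (4,5) at t=1.8706
    x: enter (5,5) at t=3.0253 ← occupied
  → r_1 = 3.0253
beam 2: φ=-45°, α=120°
  dir = (cos 120°, sin 120°) = (-0.5000, 0.8660); from cell (2,4)
  next x-line at t=0.7600, next y-line at t=0.8891; Δt_x=2.0000, Δt_y=1.1547
    x: enter (1,4) at t=0.7600
    y: enter (1,5) at t=0.8891
    y: enter (1,6) at t=2.0438
    x: enter (0,6) at t=2.7600 ← occupied
  → r_2 = 2.7600
beam 3: φ=45°, α=210°
  dir = (cos 210°, sin 210°) = (-0.8660, -0.5000); from cell (2,4)
  next x-line at t=0.4388, next y-line at t=0.4600; Δt_x=1.1547, Δt_y=2.0000
    x: enter (1,4) at t=0.4388
    y: enter (1,3) at t=0.4600
    x: enter (0,3) at t=1.5935 ← occupied
  → r_3 = 1.5935
beam 4: φ=135°, α=300°
  dir = (cos 300°, sin 300°) = (0.5000, -0.8660); from cell (2,4)
  next x-line at t=1.2400, next y-line at t=0.2656; Δt_x=2.0000, Δt_y=1.1547
    y: enter (2,3) at t=0.2656
    x: enter (3,3) at t=1.2400
    y: enter (3,2) at t=1.4203 ← occupied
  → r_4 = 1.4203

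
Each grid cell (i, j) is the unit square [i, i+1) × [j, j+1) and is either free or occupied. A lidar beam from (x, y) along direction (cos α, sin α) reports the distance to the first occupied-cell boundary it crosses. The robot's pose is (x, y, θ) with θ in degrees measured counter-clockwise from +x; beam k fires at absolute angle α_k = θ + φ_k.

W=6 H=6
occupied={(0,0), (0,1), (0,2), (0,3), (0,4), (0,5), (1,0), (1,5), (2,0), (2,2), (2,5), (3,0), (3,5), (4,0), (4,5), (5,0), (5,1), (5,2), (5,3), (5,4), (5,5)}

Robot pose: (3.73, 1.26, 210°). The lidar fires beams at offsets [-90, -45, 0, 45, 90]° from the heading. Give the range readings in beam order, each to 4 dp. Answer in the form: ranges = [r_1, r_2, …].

ranges = [1.4600, 2.8263, 0.5200, 0.2692, 0.3002]

beam 1: φ=-90°, α=120°
  dir = (cos 120°, sin 120°) = (-0.5000, 0.8660); from cell (3,1)
  next x-line at t=1.4600, next y-line at t=0.8545; Δt_x=2.0000, Δt_y=1.1547
    y: enter (3,2) at t=0.8545
    x: enter (2,2) at t=1.4600 ← occupied
  → r_1 = 1.4600
beam 2: φ=-45°, α=165°
  dir = (cos 165°, sin 165°) = (-0.9659, 0.2588); from cell (3,1)
  next x-line at t=0.7558, next y-line at t=2.8591; Δt_x=1.0353, Δt_y=3.8637
    x: enter (2,1) at t=0.7558
    x: enter (1,1) at t=1.7910
    x: enter (0,1) at t=2.8263 ← occupied
  → r_2 = 2.8263
beam 3: φ=0°, α=210°
  dir = (cos 210°, sin 210°) = (-0.8660, -0.5000); from cell (3,1)
  next x-line at t=0.8429, next y-line at t=0.5200; Δt_x=1.1547, Δt_y=2.0000
    y: enter (3,0) at t=0.5200 ← occupied
  → r_3 = 0.5200
beam 4: φ=45°, α=255°
  dir = (cos 255°, sin 255°) = (-0.2588, -0.9659); from cell (3,1)
  next x-line at t=2.8205, next y-line at t=0.2692; Δt_x=3.8637, Δt_y=1.0353
    y: enter (3,0) at t=0.2692 ← occupied
  → r_4 = 0.2692
beam 5: φ=90°, α=300°
  dir = (cos 300°, sin 300°) = (0.5000, -0.8660); from cell (3,1)
  next x-line at t=0.5400, next y-line at t=0.3002; Δt_x=2.0000, Δt_y=1.1547
    y: enter (3,0) at t=0.3002 ← occupied
  → r_5 = 0.3002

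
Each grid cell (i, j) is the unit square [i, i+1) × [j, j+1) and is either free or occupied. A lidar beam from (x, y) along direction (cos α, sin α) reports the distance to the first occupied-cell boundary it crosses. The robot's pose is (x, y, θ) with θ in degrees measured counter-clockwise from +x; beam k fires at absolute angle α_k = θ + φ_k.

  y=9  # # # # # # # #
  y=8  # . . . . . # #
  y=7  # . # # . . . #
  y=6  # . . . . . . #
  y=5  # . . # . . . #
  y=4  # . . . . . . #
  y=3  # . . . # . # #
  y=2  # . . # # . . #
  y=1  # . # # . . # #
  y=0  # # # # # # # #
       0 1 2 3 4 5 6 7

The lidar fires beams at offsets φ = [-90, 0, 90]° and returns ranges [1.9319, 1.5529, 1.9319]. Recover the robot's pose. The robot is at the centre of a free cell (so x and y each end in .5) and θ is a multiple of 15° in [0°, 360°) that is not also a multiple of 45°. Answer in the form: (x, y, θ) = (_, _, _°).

Enumerate (i+0.5, j+0.5, θ) over the 37 free cells and 16 admissible headings. For each, cast all 3 beams and compare to the given ranges.
  (5.5, 1.5, 15°): beam 1 = 0.5176 ≠ 1.9319 ✗
  (1.5, 7.5, 330°): beam 1 = 1.0000 ≠ 1.9319 ✗
  (6.5, 7.5, 150°): beam 1 = 0.5774 ≠ 1.9319 ✗
  (1.5, 2.5, 165°): beam 1 = 4.6587 ≠ 1.9319 ✗
  …
  (1.5, 5.5, 345°): r_1=1.9319, r_2=1.5529, r_3=1.9319 — all match ✓
No second candidate reproduces the full scan.

(x, y, θ) = (1.5, 5.5, 345°)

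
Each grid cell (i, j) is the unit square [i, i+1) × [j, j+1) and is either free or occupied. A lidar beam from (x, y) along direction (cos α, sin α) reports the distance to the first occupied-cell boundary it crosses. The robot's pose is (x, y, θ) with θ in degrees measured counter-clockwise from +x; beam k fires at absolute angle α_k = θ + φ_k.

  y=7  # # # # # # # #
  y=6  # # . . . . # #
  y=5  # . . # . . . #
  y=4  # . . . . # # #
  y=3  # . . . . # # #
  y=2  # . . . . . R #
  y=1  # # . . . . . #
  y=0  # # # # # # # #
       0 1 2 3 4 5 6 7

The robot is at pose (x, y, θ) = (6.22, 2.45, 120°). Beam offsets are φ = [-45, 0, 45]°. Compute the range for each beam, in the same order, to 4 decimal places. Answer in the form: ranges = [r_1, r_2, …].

ranges = [0.5694, 0.6351, 5.4041]

beam 1: φ=-45°, α=75°
  cosα=0.2588 sinα=0.9659 | (6,2) | tMaxX 3.0137 tMaxY 0.5694 | tΔX 3.8637 tΔY 1.0353
    t=0.5694 [y] (6,3) — stop
  → r_1 = 0.5694
beam 2: φ=0°, α=120°
  cosα=-0.5000 sinα=0.8660 | (6,2) | tMaxX 0.4400 tMaxY 0.6351 | tΔX 2.0000 tΔY 1.1547
    t=0.4400 [x] (5,2)
    t=0.6351 [y] (5,3) — stop
  → r_2 = 0.6351
beam 3: φ=45°, α=165°
  cosα=-0.9659 sinα=0.2588 | (6,2) | tMaxX 0.2278 tMaxY 2.1250 | tΔX 1.0353 tΔY 3.8637
    t=0.2278 [x] (5,2)
    t=1.2630 [x] (4,2)
    t=2.1250 [y] (4,3)
    t=2.2983 [x] (3,3)
    t=3.3336 [x] (2,3)
    t=4.3689 [x] (1,3)
    t=5.4041 [x] (0,3) — stop
  → r_3 = 5.4041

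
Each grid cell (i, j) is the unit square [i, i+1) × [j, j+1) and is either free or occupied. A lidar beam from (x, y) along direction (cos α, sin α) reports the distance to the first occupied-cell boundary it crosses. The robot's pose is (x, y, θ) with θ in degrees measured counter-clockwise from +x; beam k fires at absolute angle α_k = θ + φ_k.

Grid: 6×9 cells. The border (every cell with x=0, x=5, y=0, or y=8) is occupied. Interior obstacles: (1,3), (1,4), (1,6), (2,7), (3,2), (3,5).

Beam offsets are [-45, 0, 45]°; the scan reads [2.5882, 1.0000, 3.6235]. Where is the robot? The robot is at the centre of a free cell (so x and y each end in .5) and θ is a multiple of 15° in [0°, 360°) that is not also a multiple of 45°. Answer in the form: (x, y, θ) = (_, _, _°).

(x, y, θ) = (2.5, 4.5, 30°)

Candidates: 22 free-cell centres × 16 headings = 352 poses. Raycast each; keep the one whose scan matches to 4 dp.
  (3.5, 4.5, 345°): beam 1 = 3.0000 ≠ 2.5882 ✗
  (4.5, 6.5, 75°): beam 1 = 0.5774 ≠ 2.5882 ✗
  (2.5, 3.5, 255°): beam 1 = 0.5774 ≠ 2.5882 ✗
  (2.5, 5.5, 285°): beam 1 = 1.0000 ≠ 2.5882 ✗
  …
  (2.5, 4.5, 30°): r_1=2.5882, r_2=1.0000, r_3=3.6235 — all match ✓
Unique over the lattice → pose = (2.5, 4.5, 30°).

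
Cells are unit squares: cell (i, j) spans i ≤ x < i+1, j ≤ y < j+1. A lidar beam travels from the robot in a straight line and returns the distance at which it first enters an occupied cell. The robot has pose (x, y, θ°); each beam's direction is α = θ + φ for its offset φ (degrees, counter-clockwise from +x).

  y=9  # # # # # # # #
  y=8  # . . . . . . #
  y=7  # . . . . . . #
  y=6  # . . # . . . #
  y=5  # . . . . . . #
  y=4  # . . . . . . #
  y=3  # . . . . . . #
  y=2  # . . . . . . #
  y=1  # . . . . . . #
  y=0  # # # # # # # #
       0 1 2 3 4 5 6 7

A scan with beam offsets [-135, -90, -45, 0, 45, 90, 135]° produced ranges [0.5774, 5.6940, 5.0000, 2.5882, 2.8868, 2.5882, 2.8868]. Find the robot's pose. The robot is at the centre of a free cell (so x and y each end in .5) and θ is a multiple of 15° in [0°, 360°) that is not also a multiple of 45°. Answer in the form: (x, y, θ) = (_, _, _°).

(x, y, θ) = (4.5, 6.5, 345°)

Enumerate (i+0.5, j+0.5, θ) over the 47 free cells and 16 admissible headings. For each, cast all 7 beams and compare to the given ranges.
  (2.5, 1.5, 300°): beam 1 = 1.5529 ≠ 0.5774 ✗
  (1.5, 1.5, 150°): beam 1 = 5.6940 ≠ 0.5774 ✗
  (6.5, 3.5, 105°): beam 2 = 0.5176 ≠ 5.6940 ✗
  …
  (4.5, 6.5, 345°): r_1=0.5774, r_2=5.6940, r_3=5.0000, r_4=2.5882, r_5=2.8868, r_6=2.5882, r_7=2.8868 — all match ✓
Only this pose fits every beam.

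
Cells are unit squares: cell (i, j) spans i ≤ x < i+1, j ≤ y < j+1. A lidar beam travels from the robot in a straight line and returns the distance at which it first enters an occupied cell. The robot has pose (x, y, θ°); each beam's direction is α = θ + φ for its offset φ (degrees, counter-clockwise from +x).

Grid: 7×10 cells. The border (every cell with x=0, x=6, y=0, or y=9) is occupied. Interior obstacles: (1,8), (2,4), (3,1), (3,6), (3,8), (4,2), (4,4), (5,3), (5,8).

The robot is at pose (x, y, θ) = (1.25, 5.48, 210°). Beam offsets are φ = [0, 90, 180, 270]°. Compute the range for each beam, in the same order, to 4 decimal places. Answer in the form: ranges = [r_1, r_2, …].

ranges = [0.2887, 1.5000, 2.0207, 0.5000]

beam 1: φ=0°, α=210°
  cosα=-0.8660 sinα=-0.5000 | (1,5) | tMaxX 0.2887 tMaxY 0.9600 | tΔX 1.1547 tΔY 2.0000
    t=0.2887 [x] (0,5) — stop
  → r_1 = 0.2887
beam 2: φ=90°, α=300°
  cosα=0.5000 sinα=-0.8660 | (1,5) | tMaxX 1.5000 tMaxY 0.5543 | tΔX 2.0000 tΔY 1.1547
    t=0.5543 [y] (1,4)
    t=1.5000 [x] (2,4) — stop
  → r_2 = 1.5000
beam 3: φ=180°, α=30°
  cosα=0.8660 sinα=0.5000 | (1,5) | tMaxX 0.8660 tMaxY 1.0400 | tΔX 1.1547 tΔY 2.0000
    t=0.8660 [x] (2,5)
    t=1.0400 [y] (2,6)
    t=2.0207 [x] (3,6) — stop
  → r_3 = 2.0207
beam 4: φ=270°, α=120°
  cosα=-0.5000 sinα=0.8660 | (1,5) | tMaxX 0.5000 tMaxY 0.6004 | tΔX 2.0000 tΔY 1.1547
    t=0.5000 [x] (0,5) — stop
  → r_4 = 0.5000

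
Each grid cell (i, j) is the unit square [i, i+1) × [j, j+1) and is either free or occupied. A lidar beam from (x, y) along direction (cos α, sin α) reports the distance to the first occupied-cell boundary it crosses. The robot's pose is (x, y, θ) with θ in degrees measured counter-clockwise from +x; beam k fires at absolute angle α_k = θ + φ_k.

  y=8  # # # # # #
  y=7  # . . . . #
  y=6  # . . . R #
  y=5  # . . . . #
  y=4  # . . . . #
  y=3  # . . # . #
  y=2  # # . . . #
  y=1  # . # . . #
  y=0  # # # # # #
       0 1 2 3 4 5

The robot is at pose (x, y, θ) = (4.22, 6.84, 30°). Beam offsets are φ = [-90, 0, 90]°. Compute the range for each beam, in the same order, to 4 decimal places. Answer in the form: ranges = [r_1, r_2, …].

ranges = [1.5600, 0.9007, 1.3395]

beam 1: φ=-90°, α=300°
  dir = (cos 300°, sin 300°) = (0.5000, -0.8660); from cell (4,6)
  next x-line at t=1.5600, next y-line at t=0.9699; Δt_x=2.0000, Δt_y=1.1547
    y: enter (4,5) at t=0.9699
    x: enter (5,5) at t=1.5600 ← occupied
  → r_1 = 1.5600
beam 2: φ=0°, α=30°
  dir = (cos 30°, sin 30°) = (0.8660, 0.5000); from cell (4,6)
  next x-line at t=0.9007, next y-line at t=0.3200; Δt_x=1.1547, Δt_y=2.0000
    y: enter (4,7) at t=0.3200
    x: enter (5,7) at t=0.9007 ← occupied
  → r_2 = 0.9007
beam 3: φ=90°, α=120°
  dir = (cos 120°, sin 120°) = (-0.5000, 0.8660); from cell (4,6)
  next x-line at t=0.4400, next y-line at t=0.1848; Δt_x=2.0000, Δt_y=1.1547
    y: enter (4,7) at t=0.1848
    x: enter (3,7) at t=0.4400
    y: enter (3,8) at t=1.3395 ← occupied
  → r_3 = 1.3395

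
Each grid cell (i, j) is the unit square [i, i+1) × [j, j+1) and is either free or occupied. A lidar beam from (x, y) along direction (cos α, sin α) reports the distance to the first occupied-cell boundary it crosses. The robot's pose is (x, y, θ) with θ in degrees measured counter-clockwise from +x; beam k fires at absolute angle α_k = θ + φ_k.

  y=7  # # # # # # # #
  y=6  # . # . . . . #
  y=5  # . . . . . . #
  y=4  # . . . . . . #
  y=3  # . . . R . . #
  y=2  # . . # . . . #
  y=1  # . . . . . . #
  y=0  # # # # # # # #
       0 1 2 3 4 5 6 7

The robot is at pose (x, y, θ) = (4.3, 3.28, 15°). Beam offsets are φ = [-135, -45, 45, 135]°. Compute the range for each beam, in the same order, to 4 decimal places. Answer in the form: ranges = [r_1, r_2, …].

ranges = [0.6000, 3.1177, 4.2955, 3.8105]

beam 1: φ=-135°, α=240°
  d=(-0.5000,-0.8660)  start (4,3)  tX=0.6000 tY=0.3233  stride 1/|dx|=2.0000 1/|dy|=1.1547
    cross y-line → (4,2), t=0.3233
    cross x-line → (3,2), t=0.6000 (wall)
  → r_1 = 0.6000
beam 2: φ=-45°, α=330°
  d=(0.8660,-0.5000)  start (4,3)  tX=0.8083 tY=0.5600  stride 1/|dx|=1.1547 1/|dy|=2.0000
    cross y-line → (4,2), t=0.5600
    cross x-line → (5,2), t=0.8083
    cross x-line → (6,2), t=1.9630
    cross y-line → (6,1), t=2.5600
    cross x-line → (7,1), t=3.1177 (wall)
  → r_2 = 3.1177
beam 3: φ=45°, α=60°
  d=(0.5000,0.8660)  start (4,3)  tX=1.4000 tY=0.8314  stride 1/|dx|=2.0000 1/|dy|=1.1547
    cross y-line → (4,4), t=0.8314
    cross x-line → (5,4), t=1.4000
    cross y-line → (5,5), t=1.9861
    cross y-line → (5,6), t=3.1408
    cross x-line → (6,6), t=3.4000
    cross y-line → (6,7), t=4.2955 (wall)
  → r_3 = 4.2955
beam 4: φ=135°, α=150°
  d=(-0.8660,0.5000)  start (4,3)  tX=0.3464 tY=1.4400  stride 1/|dx|=1.1547 1/|dy|=2.0000
    cross x-line → (3,3), t=0.3464
    cross y-line → (3,4), t=1.4400
    cross x-line → (2,4), t=1.5011
    cross x-line → (1,4), t=2.6558
    cross y-line → (1,5), t=3.4400
    cross x-line → (0,5), t=3.8105 (wall)
  → r_4 = 3.8105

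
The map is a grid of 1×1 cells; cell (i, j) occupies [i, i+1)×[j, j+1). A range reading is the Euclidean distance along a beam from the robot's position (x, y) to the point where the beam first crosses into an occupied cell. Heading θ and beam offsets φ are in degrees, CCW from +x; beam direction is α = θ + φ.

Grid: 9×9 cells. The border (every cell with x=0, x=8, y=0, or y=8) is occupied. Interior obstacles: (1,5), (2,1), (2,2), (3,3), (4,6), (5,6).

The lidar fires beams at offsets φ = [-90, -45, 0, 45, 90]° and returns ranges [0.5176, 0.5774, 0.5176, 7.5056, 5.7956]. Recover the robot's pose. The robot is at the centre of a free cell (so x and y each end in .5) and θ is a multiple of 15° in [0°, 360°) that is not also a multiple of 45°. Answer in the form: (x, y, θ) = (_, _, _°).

(x, y, θ) = (1.5, 6.5, 285°)

Candidates: 43 free-cell centres × 16 headings = 688 poses. Raycast each; keep the one whose scan matches to 4 dp.
  (6.5, 2.5, 15°): beam 1 = 1.5529 ≠ 0.5176 ✗
  (5.5, 4.5, 75°): beam 1 = 2.5882 ≠ 0.5176 ✗
  (7.5, 7.5, 75°): beam 4 = 0.5774 ≠ 7.5056 ✗
  …
  (1.5, 6.5, 285°): r_1=0.5176, r_2=0.5774, r_3=0.5176, r_4=7.5056, r_5=5.7956 — all match ✓
Only this pose fits every beam.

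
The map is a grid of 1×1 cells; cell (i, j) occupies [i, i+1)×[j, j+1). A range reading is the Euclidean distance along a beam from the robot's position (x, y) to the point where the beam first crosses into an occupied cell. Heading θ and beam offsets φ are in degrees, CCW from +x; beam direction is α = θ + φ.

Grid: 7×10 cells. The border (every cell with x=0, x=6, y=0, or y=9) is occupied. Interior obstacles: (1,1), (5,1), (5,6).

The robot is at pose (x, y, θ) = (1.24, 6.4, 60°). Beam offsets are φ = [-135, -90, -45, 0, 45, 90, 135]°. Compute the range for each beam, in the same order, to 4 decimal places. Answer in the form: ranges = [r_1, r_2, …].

beam 1: φ=-135°, α=285°
  dir = (cos 285°, sin 285°) = (0.2588, -0.9659); from cell (1,6)
  next x-line at t=2.9364, next y-line at t=0.4141; Δt_x=3.8637, Δt_y=1.0353
    y: enter (1,5) at t=0.4141
    y: enter (1,4) at t=1.4494
    y: enter (1,3) at t=2.4847
    x: enter (2,3) at t=2.9364
    y: enter (2,2) at t=3.5199
    y: enter (2,1) at t=4.5552
    y: enter (2,0) at t=5.5905 ← occupied
  → r_1 = 5.5905
beam 2: φ=-90°, α=330°
  dir = (cos 330°, sin 330°) = (0.8660, -0.5000); from cell (1,6)
  next x-line at t=0.8776, next y-line at t=0.8000; Δt_x=1.1547, Δt_y=2.0000
    y: enter (1,5) at t=0.8000
    x: enter (2,5) at t=0.8776
    x: enter (3,5) at t=2.0323
    y: enter (3,4) at t=2.8000
    x: enter (4,4) at t=3.1870
    x: enter (5,4) at t=4.3417
    y: enter (5,3) at t=4.8000
    x: enter (6,3) at t=5.4964 ← occupied
  → r_2 = 5.4964
beam 3: φ=-45°, α=15°
  dir = (cos 15°, sin 15°) = (0.9659, 0.2588); from cell (1,6)
  next x-line at t=0.7868, next y-line at t=2.3182; Δt_x=1.0353, Δt_y=3.8637
    x: enter (2,6) at t=0.7868
    x: enter (3,6) at t=1.8221
    y: enter (3,7) at t=2.3182
    x: enter (4,7) at t=2.8574
    x: enter (5,7) at t=3.8926
    x: enter (6,7) at t=4.9279 ← occupied
  → r_3 = 4.9279
beam 4: φ=0°, α=60°
  dir = (cos 60°, sin 60°) = (0.5000, 0.8660); from cell (1,6)
  next x-line at t=1.5200, next y-line at t=0.6928; Δt_x=2.0000, Δt_y=1.1547
    y: enter (1,7) at t=0.6928
    x: enter (2,7) at t=1.5200
    y: enter (2,8) at t=1.8475
    y: enter (2,9) at t=3.0022 ← occupied
  → r_4 = 3.0022
beam 5: φ=45°, α=105°
  dir = (cos 105°, sin 105°) = (-0.2588, 0.9659); from cell (1,6)
  next x-line at t=0.9273, next y-line at t=0.6212; Δt_x=3.8637, Δt_y=1.0353
    y: enter (1,7) at t=0.6212
    x: enter (0,7) at t=0.9273 ← occupied
  → r_5 = 0.9273
beam 6: φ=90°, α=150°
  dir = (cos 150°, sin 150°) = (-0.8660, 0.5000); from cell (1,6)
  next x-line at t=0.2771, next y-line at t=1.2000; Δt_x=1.1547, Δt_y=2.0000
    x: enter (0,6) at t=0.2771 ← occupied
  → r_6 = 0.2771
beam 7: φ=135°, α=195°
  dir = (cos 195°, sin 195°) = (-0.9659, -0.2588); from cell (1,6)
  next x-line at t=0.2485, next y-line at t=1.5455; Δt_x=1.0353, Δt_y=3.8637
    x: enter (0,6) at t=0.2485 ← occupied
  → r_7 = 0.2485

ranges = [5.5905, 5.4964, 4.9279, 3.0022, 0.9273, 0.2771, 0.2485]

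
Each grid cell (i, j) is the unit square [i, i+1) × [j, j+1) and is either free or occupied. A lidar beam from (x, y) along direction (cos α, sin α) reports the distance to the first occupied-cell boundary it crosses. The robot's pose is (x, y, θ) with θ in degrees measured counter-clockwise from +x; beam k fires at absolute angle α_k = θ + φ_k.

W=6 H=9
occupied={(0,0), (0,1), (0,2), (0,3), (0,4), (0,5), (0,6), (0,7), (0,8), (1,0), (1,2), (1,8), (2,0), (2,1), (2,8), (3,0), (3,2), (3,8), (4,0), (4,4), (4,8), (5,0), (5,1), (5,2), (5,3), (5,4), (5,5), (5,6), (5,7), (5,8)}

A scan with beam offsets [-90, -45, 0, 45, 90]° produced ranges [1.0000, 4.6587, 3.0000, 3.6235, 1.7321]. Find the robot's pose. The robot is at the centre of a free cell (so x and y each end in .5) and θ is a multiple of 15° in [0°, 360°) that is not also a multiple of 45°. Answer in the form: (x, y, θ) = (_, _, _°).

(x, y, θ) = (1.5, 6.5, 330°)

The pose lattice has 24·16 = 384 candidates. Test each by forward raycasting.
  (2.5, 3.5, 255°): beam 1 = 1.5529 ≠ 1.0000 ✗
  (4.5, 2.5, 30°): beam 2 = 0.5176 ≠ 4.6587 ✗
  (2.5, 6.5, 165°): beam 1 = 1.5529 ≠ 1.0000 ✗
  (3.5, 5.5, 120°): beam 1 = 1.7321 ≠ 1.0000 ✗
  (3.5, 6.5, 195°): beam 1 = 1.5529 ≠ 1.0000 ✗
  …
  (1.5, 6.5, 330°): r_1=1.0000, r_2=4.6587, r_3=3.0000, r_4=3.6235, r_5=1.7321 — all match ✓
Only this pose fits every beam.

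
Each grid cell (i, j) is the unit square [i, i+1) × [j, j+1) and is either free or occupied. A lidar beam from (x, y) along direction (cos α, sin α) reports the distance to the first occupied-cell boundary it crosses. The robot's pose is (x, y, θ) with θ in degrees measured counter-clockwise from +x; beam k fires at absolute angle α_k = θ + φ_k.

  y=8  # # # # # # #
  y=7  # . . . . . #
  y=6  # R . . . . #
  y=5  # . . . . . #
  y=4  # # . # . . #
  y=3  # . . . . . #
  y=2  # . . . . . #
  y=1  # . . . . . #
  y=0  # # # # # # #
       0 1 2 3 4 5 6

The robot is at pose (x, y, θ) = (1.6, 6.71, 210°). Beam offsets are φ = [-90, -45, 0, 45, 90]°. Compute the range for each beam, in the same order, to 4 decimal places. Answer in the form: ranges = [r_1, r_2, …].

beam 1: φ=-90°, α=120°
  dir = (cos 120°, sin 120°) = (-0.5000, 0.8660); from cell (1,6)
  next x-line at t=1.2000, next y-line at t=0.3349; Δt_x=2.0000, Δt_y=1.1547
    y: enter (1,7) at t=0.3349
    x: enter (0,7) at t=1.2000 ← occupied
  → r_1 = 1.2000
beam 2: φ=-45°, α=165°
  dir = (cos 165°, sin 165°) = (-0.9659, 0.2588); from cell (1,6)
  next x-line at t=0.6212, next y-line at t=1.1205; Δt_x=1.0353, Δt_y=3.8637
    x: enter (0,6) at t=0.6212 ← occupied
  → r_2 = 0.6212
beam 3: φ=0°, α=210°
  dir = (cos 210°, sin 210°) = (-0.8660, -0.5000); from cell (1,6)
  next x-line at t=0.6928, next y-line at t=1.4200; Δt_x=1.1547, Δt_y=2.0000
    x: enter (0,6) at t=0.6928 ← occupied
  → r_3 = 0.6928
beam 4: φ=45°, α=255°
  dir = (cos 255°, sin 255°) = (-0.2588, -0.9659); from cell (1,6)
  next x-line at t=2.3182, next y-line at t=0.7350; Δt_x=3.8637, Δt_y=1.0353
    y: enter (1,5) at t=0.7350
    y: enter (1,4) at t=1.7703 ← occupied
  → r_4 = 1.7703
beam 5: φ=90°, α=300°
  dir = (cos 300°, sin 300°) = (0.5000, -0.8660); from cell (1,6)
  next x-line at t=0.8000, next y-line at t=0.8198; Δt_x=2.0000, Δt_y=1.1547
    x: enter (2,6) at t=0.8000
    y: enter (2,5) at t=0.8198
    y: enter (2,4) at t=1.9745
    x: enter (3,4) at t=2.8000 ← occupied
  → r_5 = 2.8000

ranges = [1.2000, 0.6212, 0.6928, 1.7703, 2.8000]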